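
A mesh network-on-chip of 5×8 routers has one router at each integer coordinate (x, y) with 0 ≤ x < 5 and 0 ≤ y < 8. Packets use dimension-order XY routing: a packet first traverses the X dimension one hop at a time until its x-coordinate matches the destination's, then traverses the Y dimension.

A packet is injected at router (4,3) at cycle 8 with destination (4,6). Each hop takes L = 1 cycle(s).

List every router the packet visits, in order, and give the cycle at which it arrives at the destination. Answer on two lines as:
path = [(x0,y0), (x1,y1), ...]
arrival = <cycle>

src (4,3)  cyc=8
N→(4,4)  cyc=9
N→(4,5)  cyc=10
N→(4,6)  cyc=11

path = [(4,3), (4,4), (4,5), (4,6)]
arrival = 11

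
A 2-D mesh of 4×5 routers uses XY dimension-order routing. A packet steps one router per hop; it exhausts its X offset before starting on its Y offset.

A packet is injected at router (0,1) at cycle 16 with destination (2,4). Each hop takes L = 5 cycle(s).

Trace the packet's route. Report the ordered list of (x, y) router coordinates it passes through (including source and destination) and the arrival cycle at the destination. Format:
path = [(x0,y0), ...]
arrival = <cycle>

hop 0: (0,1) @ cyc 16
hop 1: (1,1) @ cyc 21  [E]
hop 2: (2,1) @ cyc 26  [E]
hop 3: (2,2) @ cyc 31  [N]
hop 4: (2,3) @ cyc 36  [N]
hop 5: (2,4) @ cyc 41  [N]

path = [(0,1), (1,1), (2,1), (2,2), (2,3), (2,4)]
arrival = 41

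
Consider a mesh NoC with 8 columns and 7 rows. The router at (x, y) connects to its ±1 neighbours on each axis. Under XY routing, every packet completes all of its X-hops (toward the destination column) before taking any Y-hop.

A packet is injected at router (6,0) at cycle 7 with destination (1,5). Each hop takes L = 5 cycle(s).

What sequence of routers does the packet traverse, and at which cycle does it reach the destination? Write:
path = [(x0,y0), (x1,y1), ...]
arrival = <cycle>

path = [(6,0), (5,0), (4,0), (3,0), (2,0), (1,0), (1,1), (1,2), (1,3), (1,4), (1,5)]
arrival = 57

hop 0: (6,0) @ cyc 7
hop 1: (5,0) @ cyc 12  [W]
hop 2: (4,0) @ cyc 17  [W]
hop 3: (3,0) @ cyc 22  [W]
hop 4: (2,0) @ cyc 27  [W]
hop 5: (1,0) @ cyc 32  [W]
hop 6: (1,1) @ cyc 37  [N]
hop 7: (1,2) @ cyc 42  [N]
hop 8: (1,3) @ cyc 47  [N]
hop 9: (1,4) @ cyc 52  [N]
hop 10: (1,5) @ cyc 57  [N]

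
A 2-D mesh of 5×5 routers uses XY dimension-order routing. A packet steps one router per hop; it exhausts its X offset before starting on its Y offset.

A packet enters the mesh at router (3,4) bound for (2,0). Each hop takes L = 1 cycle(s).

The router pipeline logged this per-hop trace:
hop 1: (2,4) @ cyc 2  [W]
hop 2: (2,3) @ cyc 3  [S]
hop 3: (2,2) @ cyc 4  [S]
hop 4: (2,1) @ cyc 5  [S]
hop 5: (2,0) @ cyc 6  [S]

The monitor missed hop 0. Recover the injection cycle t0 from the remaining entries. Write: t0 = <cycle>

cyc[1] = 2 and cyc[k] = t0 + k·L for every k.
t0 = cyc[1] − L = 2 − 1 = 1.

t0 = 1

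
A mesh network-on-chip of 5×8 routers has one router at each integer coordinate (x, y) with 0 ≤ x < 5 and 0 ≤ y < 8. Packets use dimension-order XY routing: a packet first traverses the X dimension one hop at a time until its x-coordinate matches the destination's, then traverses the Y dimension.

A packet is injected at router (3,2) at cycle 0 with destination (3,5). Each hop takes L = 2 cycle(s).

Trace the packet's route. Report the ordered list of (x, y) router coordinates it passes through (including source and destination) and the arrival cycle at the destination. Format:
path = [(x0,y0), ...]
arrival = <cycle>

t=0: at (3,2)
t=2: at (3,3) after N
t=4: at (3,4) after N
t=6: at (3,5) after N

path = [(3,2), (3,3), (3,4), (3,5)]
arrival = 6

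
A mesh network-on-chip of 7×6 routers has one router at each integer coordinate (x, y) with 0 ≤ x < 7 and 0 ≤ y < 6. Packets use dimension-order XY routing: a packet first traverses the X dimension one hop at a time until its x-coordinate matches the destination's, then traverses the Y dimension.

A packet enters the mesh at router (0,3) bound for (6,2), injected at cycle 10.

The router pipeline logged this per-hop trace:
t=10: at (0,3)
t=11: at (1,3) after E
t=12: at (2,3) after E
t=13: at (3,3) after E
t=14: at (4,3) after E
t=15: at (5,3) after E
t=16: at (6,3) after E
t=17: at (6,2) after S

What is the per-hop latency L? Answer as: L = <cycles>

Δcyc across hop 0→1: 11 − 10 = 1.
One hop costs L cycles, so L = 1.

L = 1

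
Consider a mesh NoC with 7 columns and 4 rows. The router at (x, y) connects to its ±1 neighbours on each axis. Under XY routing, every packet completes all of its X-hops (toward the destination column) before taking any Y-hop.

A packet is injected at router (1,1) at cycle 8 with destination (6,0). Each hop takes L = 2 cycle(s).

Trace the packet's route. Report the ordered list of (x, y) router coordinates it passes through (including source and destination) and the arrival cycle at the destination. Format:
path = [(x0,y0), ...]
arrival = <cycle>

path = [(1,1), (2,1), (3,1), (4,1), (5,1), (6,1), (6,0)]
arrival = 20

#0 — 1,1 | c8
#1 — 2,1 | c10 | E
#2 — 3,1 | c12 | E
#3 — 4,1 | c14 | E
#4 — 5,1 | c16 | E
#5 — 6,1 | c18 | E
#6 — 6,0 | c20 | S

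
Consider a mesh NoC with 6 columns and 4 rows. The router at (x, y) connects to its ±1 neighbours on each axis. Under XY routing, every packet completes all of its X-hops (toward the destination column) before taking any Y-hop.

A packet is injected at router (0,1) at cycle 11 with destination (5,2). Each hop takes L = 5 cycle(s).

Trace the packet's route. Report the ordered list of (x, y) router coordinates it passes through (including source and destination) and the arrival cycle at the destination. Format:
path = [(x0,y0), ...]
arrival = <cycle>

path = [(0,1), (1,1), (2,1), (3,1), (4,1), (5,1), (5,2)]
arrival = 41

src (0,1)  cyc=11
E→(1,1)  cyc=16
E→(2,1)  cyc=21
E→(3,1)  cyc=26
E→(4,1)  cyc=31
E→(5,1)  cyc=36
N→(5,2)  cyc=41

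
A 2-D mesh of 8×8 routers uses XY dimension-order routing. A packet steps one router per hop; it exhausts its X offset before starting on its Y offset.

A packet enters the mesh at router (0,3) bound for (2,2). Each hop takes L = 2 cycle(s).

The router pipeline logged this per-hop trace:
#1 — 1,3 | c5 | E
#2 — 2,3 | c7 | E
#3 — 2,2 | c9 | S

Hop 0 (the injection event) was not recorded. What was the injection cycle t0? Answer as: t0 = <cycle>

The first recorded entry is hop 1 at cycle 5.
t0 = cyc[1] − L = 5 − 2 = 3.

t0 = 3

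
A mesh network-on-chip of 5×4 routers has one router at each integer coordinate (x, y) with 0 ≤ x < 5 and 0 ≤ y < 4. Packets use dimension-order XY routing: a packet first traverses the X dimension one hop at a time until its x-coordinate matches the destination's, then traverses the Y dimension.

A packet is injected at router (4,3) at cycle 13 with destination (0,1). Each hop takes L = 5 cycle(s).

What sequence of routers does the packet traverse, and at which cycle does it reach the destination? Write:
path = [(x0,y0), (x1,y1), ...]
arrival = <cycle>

[0] x=4 y=3 t=13
[1] x=3 y=3 t=18 →W
[2] x=2 y=3 t=23 →W
[3] x=1 y=3 t=28 →W
[4] x=0 y=3 t=33 →W
[5] x=0 y=2 t=38 →S
[6] x=0 y=1 t=43 →S

path = [(4,3), (3,3), (2,3), (1,3), (0,3), (0,2), (0,1)]
arrival = 43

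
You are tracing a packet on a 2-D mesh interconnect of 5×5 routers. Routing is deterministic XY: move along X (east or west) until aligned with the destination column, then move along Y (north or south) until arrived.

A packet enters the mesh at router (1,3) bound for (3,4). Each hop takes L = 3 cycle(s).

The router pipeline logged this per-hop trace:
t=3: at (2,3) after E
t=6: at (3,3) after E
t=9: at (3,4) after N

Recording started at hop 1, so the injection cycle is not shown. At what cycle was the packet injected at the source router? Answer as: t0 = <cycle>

At hop 1 the cycle is 3; in general cyc_k = t0 + kL.
Subtract one hop: t0 = 3 − 3 = 0.

t0 = 0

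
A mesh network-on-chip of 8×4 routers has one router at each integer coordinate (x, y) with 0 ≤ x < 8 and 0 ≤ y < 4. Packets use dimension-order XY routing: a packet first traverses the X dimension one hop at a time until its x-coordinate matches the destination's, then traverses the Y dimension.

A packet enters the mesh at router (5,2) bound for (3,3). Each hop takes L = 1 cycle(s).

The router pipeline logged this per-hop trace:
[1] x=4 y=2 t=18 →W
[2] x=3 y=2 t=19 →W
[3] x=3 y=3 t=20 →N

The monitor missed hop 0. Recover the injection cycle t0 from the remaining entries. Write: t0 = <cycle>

t0 = 17

The first recorded entry is hop 1 at cycle 18.
So t0 = 18 − 1·1 = 17.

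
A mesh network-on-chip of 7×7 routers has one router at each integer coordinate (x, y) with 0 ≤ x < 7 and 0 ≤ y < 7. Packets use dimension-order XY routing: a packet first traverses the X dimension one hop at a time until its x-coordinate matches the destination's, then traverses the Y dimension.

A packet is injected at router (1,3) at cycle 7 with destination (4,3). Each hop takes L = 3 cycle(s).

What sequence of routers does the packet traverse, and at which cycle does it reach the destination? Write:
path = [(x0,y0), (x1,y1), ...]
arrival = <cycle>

path = [(1,3), (2,3), (3,3), (4,3)]
arrival = 16

t=7: at (1,3)
t=10: at (2,3) after E
t=13: at (3,3) after E
t=16: at (4,3) after E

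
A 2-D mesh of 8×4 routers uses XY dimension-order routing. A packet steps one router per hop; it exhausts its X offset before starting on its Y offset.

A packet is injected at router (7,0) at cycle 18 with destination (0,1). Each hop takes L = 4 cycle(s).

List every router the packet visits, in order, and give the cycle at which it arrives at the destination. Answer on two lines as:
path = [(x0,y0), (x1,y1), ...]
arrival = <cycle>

path = [(7,0), (6,0), (5,0), (4,0), (3,0), (2,0), (1,0), (0,0), (0,1)]
arrival = 50

hop 0: (7,0) @ cyc 18
hop 1: (6,0) @ cyc 22  [W]
hop 2: (5,0) @ cyc 26  [W]
hop 3: (4,0) @ cyc 30  [W]
hop 4: (3,0) @ cyc 34  [W]
hop 5: (2,0) @ cyc 38  [W]
hop 6: (1,0) @ cyc 42  [W]
hop 7: (0,0) @ cyc 46  [W]
hop 8: (0,1) @ cyc 50  [N]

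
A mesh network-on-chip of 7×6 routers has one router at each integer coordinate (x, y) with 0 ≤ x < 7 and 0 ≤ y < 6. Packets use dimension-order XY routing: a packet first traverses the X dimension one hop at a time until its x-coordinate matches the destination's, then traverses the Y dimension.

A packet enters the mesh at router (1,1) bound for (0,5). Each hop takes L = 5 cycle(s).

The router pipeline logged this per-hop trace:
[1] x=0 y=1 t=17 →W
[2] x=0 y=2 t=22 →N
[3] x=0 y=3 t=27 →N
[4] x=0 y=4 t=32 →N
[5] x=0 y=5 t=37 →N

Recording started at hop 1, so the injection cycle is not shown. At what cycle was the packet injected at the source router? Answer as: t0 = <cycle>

t0 = 12

Hop 1 reached at cycle 17; hop k is at t0 + k·L.
So t0 = 17 − 1·5 = 12.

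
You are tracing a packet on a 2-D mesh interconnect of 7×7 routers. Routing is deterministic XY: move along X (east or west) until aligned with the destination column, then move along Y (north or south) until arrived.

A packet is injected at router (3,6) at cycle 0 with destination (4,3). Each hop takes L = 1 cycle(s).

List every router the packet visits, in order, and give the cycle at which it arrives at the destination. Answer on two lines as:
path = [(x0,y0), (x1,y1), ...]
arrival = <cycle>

[0] x=3 y=6 t=0
[1] x=4 y=6 t=1 →E
[2] x=4 y=5 t=2 →S
[3] x=4 y=4 t=3 →S
[4] x=4 y=3 t=4 →S

path = [(3,6), (4,6), (4,5), (4,4), (4,3)]
arrival = 4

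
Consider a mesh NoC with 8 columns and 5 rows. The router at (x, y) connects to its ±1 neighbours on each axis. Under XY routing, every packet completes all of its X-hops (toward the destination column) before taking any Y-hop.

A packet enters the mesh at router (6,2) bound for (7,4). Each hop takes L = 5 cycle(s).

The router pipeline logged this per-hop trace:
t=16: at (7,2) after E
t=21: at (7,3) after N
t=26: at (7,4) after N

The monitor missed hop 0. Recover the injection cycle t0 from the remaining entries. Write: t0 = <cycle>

Hop 1 reached at cycle 16; hop k is at t0 + k·L.
t0 = cyc[1] − L = 16 − 5 = 11.

t0 = 11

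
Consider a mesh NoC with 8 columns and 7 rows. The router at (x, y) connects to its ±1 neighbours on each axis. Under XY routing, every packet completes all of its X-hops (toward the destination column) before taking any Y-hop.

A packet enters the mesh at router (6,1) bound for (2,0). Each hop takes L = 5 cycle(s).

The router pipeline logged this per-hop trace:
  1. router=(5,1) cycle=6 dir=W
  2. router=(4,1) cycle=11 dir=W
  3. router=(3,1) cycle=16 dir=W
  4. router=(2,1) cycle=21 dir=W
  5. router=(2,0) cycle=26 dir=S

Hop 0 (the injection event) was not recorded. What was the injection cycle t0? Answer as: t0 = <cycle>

t0 = 1

The first recorded entry is hop 1 at cycle 6.
Subtract one hop: t0 = 6 − 5 = 1.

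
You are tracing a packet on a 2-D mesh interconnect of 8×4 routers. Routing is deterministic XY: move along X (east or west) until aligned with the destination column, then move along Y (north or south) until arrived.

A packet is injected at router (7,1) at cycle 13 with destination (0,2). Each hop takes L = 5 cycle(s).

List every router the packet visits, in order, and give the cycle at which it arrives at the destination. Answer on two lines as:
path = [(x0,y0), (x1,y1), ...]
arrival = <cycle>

path = [(7,1), (6,1), (5,1), (4,1), (3,1), (2,1), (1,1), (0,1), (0,2)]
arrival = 53

  0. router=(7,1) cycle=13 (inject)
  1. router=(6,1) cycle=18 dir=W
  2. router=(5,1) cycle=23 dir=W
  3. router=(4,1) cycle=28 dir=W
  4. router=(3,1) cycle=33 dir=W
  5. router=(2,1) cycle=38 dir=W
  6. router=(1,1) cycle=43 dir=W
  7. router=(0,1) cycle=48 dir=W
  8. router=(0,2) cycle=53 dir=N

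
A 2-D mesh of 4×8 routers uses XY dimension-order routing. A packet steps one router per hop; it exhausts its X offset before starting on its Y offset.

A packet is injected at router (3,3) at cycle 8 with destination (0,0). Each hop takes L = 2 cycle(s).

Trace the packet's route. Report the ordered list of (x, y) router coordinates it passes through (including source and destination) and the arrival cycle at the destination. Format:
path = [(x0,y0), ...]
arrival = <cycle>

path = [(3,3), (2,3), (1,3), (0,3), (0,2), (0,1), (0,0)]
arrival = 20

#0 — 3,3 | c8
#1 — 2,3 | c10 | W
#2 — 1,3 | c12 | W
#3 — 0,3 | c14 | W
#4 — 0,2 | c16 | S
#5 — 0,1 | c18 | S
#6 — 0,0 | c20 | S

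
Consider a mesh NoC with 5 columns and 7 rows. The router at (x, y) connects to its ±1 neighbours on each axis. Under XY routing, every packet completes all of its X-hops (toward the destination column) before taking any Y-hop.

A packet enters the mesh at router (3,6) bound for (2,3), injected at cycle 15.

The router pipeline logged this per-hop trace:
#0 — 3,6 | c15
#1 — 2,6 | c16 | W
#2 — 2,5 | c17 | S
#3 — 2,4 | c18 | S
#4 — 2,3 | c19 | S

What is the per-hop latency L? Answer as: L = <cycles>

Between hops 0 and 1 the cycle counter advances 16 − 15 = 1.
Each hop adds L, hence L = 1.

L = 1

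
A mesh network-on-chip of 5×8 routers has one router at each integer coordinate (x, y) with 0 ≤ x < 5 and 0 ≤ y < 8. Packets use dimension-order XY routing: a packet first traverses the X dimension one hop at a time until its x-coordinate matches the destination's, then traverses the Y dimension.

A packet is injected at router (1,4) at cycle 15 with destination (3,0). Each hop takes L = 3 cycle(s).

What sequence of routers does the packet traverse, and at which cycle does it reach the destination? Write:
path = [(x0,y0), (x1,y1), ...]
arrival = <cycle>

hop 0: (1,4) @ cyc 15
hop 1: (2,4) @ cyc 18  [E]
hop 2: (3,4) @ cyc 21  [E]
hop 3: (3,3) @ cyc 24  [S]
hop 4: (3,2) @ cyc 27  [S]
hop 5: (3,1) @ cyc 30  [S]
hop 6: (3,0) @ cyc 33  [S]

path = [(1,4), (2,4), (3,4), (3,3), (3,2), (3,1), (3,0)]
arrival = 33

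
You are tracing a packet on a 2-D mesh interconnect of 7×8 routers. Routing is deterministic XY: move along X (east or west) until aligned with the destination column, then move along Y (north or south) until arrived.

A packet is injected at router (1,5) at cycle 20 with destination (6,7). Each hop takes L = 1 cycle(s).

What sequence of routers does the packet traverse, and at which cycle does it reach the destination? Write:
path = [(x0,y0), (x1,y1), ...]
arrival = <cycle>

  0. router=(1,5) cycle=20 (inject)
  1. router=(2,5) cycle=21 dir=E
  2. router=(3,5) cycle=22 dir=E
  3. router=(4,5) cycle=23 dir=E
  4. router=(5,5) cycle=24 dir=E
  5. router=(6,5) cycle=25 dir=E
  6. router=(6,6) cycle=26 dir=N
  7. router=(6,7) cycle=27 dir=N

path = [(1,5), (2,5), (3,5), (4,5), (5,5), (6,5), (6,6), (6,7)]
arrival = 27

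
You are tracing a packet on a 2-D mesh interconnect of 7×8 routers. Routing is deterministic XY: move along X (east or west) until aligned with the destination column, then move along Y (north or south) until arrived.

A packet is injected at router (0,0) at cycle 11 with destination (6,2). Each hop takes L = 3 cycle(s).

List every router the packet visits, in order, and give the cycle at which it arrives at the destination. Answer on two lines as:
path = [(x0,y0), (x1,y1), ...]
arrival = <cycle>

path = [(0,0), (1,0), (2,0), (3,0), (4,0), (5,0), (6,0), (6,1), (6,2)]
arrival = 35

hop 0: (0,0) @ cyc 11
hop 1: (1,0) @ cyc 14  [E]
hop 2: (2,0) @ cyc 17  [E]
hop 3: (3,0) @ cyc 20  [E]
hop 4: (4,0) @ cyc 23  [E]
hop 5: (5,0) @ cyc 26  [E]
hop 6: (6,0) @ cyc 29  [E]
hop 7: (6,1) @ cyc 32  [N]
hop 8: (6,2) @ cyc 35  [N]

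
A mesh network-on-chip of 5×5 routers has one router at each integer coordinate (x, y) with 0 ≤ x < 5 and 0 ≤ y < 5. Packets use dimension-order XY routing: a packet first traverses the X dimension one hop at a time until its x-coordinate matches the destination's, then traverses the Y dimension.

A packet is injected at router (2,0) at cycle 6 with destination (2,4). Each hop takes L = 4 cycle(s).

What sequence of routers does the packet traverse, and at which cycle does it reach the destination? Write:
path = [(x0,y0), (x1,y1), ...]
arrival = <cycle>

[0] x=2 y=0 t=6
[1] x=2 y=1 t=10 →N
[2] x=2 y=2 t=14 →N
[3] x=2 y=3 t=18 →N
[4] x=2 y=4 t=22 →N

path = [(2,0), (2,1), (2,2), (2,3), (2,4)]
arrival = 22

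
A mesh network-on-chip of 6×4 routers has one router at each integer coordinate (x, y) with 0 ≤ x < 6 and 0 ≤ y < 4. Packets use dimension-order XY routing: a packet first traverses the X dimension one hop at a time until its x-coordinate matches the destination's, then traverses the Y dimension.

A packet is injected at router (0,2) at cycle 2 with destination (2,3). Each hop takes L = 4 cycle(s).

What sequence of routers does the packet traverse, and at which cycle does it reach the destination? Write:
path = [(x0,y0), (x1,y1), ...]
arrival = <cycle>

[0] x=0 y=2 t=2
[1] x=1 y=2 t=6 →E
[2] x=2 y=2 t=10 →E
[3] x=2 y=3 t=14 →N

path = [(0,2), (1,2), (2,2), (2,3)]
arrival = 14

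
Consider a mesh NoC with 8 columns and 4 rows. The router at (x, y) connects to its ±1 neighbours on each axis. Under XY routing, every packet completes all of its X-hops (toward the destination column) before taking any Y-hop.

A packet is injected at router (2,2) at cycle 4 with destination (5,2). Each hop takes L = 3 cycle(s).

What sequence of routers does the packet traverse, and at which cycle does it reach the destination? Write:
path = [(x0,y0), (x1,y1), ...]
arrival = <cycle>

path = [(2,2), (3,2), (4,2), (5,2)]
arrival = 13

  0. router=(2,2) cycle=4 (inject)
  1. router=(3,2) cycle=7 dir=E
  2. router=(4,2) cycle=10 dir=E
  3. router=(5,2) cycle=13 dir=E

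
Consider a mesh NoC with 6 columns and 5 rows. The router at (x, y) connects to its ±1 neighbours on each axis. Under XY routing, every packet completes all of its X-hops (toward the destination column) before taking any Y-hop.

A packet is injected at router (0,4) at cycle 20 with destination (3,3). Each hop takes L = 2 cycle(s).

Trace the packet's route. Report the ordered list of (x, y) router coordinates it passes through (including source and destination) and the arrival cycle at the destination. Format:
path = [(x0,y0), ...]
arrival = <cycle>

src (0,4)  cyc=20
E→(1,4)  cyc=22
E→(2,4)  cyc=24
E→(3,4)  cyc=26
S→(3,3)  cyc=28

path = [(0,4), (1,4), (2,4), (3,4), (3,3)]
arrival = 28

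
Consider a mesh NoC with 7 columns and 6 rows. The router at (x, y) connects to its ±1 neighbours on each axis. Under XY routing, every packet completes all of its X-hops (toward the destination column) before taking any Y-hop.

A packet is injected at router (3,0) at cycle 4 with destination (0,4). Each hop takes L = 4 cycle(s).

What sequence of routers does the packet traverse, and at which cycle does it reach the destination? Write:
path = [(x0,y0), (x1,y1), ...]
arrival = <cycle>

#0 — 3,0 | c4
#1 — 2,0 | c8 | W
#2 — 1,0 | c12 | W
#3 — 0,0 | c16 | W
#4 — 0,1 | c20 | N
#5 — 0,2 | c24 | N
#6 — 0,3 | c28 | N
#7 — 0,4 | c32 | N

path = [(3,0), (2,0), (1,0), (0,0), (0,1), (0,2), (0,3), (0,4)]
arrival = 32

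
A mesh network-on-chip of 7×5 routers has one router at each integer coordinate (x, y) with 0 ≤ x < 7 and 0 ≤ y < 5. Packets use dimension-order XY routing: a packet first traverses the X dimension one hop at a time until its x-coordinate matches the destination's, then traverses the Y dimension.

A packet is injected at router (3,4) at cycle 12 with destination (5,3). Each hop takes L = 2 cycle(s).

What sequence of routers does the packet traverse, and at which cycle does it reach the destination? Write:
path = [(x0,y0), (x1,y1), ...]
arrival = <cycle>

path = [(3,4), (4,4), (5,4), (5,3)]
arrival = 18

hop 0: (3,4) @ cyc 12
hop 1: (4,4) @ cyc 14  [E]
hop 2: (5,4) @ cyc 16  [E]
hop 3: (5,3) @ cyc 18  [S]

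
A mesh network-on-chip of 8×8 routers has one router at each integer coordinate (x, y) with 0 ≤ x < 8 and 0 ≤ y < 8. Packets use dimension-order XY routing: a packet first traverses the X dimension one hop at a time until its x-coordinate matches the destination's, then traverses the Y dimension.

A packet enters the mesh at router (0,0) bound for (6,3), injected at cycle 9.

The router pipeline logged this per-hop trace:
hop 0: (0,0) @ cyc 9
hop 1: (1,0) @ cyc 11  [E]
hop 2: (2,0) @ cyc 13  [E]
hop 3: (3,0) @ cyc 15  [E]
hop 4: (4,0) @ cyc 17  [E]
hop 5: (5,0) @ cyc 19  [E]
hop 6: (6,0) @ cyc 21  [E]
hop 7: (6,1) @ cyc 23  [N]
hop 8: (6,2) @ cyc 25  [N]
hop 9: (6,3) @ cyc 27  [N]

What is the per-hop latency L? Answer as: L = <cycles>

Δcyc across hop 0→1: 11 − 9 = 2.
Each hop adds L, hence L = 2.

L = 2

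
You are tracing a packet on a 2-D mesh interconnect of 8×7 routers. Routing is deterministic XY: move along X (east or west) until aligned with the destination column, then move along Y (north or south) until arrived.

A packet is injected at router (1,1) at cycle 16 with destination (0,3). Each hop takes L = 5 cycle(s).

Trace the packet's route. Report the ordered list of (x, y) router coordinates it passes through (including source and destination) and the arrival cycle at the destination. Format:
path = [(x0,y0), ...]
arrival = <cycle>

  0. router=(1,1) cycle=16 (inject)
  1. router=(0,1) cycle=21 dir=W
  2. router=(0,2) cycle=26 dir=N
  3. router=(0,3) cycle=31 dir=N

path = [(1,1), (0,1), (0,2), (0,3)]
arrival = 31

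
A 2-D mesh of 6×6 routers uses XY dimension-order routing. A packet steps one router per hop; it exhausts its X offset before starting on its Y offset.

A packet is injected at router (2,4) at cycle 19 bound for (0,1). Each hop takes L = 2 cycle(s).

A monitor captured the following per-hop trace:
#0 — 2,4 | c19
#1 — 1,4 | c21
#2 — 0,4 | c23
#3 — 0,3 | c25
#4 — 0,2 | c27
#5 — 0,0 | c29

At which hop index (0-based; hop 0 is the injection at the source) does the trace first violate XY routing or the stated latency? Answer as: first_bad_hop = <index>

  1: Δx=-1 Δy=+0 Δt=2 [ok]
  2: Δx=-1 Δy=+0 Δt=2 [ok]
  3: Δx=+0 Δy=-1 Δt=2 [ok]
  4: Δx=+0 Δy=-1 Δt=2 [ok]
  5: Δx=+0 Δy=-2 Δt=2 [BAD: non-unit step]

first_bad_hop = 5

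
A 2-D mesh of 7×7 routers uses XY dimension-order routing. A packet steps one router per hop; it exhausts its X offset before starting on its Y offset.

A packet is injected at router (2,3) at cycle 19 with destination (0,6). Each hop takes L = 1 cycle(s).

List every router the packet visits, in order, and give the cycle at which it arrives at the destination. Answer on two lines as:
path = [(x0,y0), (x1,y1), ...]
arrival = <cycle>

path = [(2,3), (1,3), (0,3), (0,4), (0,5), (0,6)]
arrival = 24

t=19: at (2,3)
t=20: at (1,3) after W
t=21: at (0,3) after W
t=22: at (0,4) after N
t=23: at (0,5) after N
t=24: at (0,6) after N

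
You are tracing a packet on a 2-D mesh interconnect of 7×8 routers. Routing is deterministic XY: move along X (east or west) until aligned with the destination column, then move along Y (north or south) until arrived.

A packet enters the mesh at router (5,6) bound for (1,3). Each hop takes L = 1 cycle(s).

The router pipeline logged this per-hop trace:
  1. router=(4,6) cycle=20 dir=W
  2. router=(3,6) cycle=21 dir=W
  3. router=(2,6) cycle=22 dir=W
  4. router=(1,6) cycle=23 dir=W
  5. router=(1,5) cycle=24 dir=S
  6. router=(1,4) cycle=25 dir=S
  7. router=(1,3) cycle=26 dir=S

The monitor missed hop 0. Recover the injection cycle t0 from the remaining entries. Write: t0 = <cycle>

cyc[1] = 20 and cyc[k] = t0 + k·L for every k.
t0 = cyc[1] − L = 20 − 1 = 19.

t0 = 19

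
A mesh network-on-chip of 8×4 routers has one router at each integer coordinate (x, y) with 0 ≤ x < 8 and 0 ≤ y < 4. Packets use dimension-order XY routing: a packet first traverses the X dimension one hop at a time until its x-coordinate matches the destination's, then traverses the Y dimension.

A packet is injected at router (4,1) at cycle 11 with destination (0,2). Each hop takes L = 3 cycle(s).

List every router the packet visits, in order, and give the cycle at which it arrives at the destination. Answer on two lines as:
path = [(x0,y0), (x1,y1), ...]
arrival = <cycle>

hop 0: (4,1) @ cyc 11
hop 1: (3,1) @ cyc 14  [W]
hop 2: (2,1) @ cyc 17  [W]
hop 3: (1,1) @ cyc 20  [W]
hop 4: (0,1) @ cyc 23  [W]
hop 5: (0,2) @ cyc 26  [N]

path = [(4,1), (3,1), (2,1), (1,1), (0,1), (0,2)]
arrival = 26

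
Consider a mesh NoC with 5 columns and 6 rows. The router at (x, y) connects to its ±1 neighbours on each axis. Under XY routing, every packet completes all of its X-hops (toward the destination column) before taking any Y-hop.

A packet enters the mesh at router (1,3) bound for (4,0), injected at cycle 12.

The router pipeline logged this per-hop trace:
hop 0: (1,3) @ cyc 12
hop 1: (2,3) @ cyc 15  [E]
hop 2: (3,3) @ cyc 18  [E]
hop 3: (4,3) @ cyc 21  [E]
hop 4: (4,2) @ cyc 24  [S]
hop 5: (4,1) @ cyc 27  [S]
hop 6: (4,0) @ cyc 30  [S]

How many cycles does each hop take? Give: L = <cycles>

L = 3

From hop 0 (12) to hop 1 (15): +3 cycles.
That increment is L by definition: L = 3.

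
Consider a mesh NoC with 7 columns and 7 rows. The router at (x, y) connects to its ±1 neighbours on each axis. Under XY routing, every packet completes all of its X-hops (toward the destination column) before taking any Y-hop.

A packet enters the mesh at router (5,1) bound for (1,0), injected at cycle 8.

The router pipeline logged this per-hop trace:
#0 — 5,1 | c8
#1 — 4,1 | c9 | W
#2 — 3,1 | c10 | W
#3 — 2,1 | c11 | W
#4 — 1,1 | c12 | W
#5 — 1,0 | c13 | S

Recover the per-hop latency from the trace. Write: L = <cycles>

L = 1

Δcyc across hop 0→1: 9 − 8 = 1.
Each hop adds L, hence L = 1.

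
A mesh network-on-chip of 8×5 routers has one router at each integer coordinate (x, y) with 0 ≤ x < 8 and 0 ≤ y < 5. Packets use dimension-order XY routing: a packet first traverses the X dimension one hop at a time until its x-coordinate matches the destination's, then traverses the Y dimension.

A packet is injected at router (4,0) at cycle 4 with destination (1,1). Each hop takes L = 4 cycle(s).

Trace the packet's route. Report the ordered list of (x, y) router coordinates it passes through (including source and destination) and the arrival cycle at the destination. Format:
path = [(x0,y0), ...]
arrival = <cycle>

path = [(4,0), (3,0), (2,0), (1,0), (1,1)]
arrival = 20

t=4: at (4,0)
t=8: at (3,0) after W
t=12: at (2,0) after W
t=16: at (1,0) after W
t=20: at (1,1) after N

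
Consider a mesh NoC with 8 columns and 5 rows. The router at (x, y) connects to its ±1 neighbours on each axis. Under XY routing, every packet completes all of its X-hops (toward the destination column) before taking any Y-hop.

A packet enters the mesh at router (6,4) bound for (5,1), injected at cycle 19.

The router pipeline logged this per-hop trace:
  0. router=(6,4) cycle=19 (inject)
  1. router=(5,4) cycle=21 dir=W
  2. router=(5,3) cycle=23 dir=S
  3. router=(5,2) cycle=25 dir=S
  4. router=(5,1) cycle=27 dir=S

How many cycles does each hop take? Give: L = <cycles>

Between hops 0 and 1 the cycle counter advances 21 − 19 = 2.
Each hop adds L, hence L = 2.

L = 2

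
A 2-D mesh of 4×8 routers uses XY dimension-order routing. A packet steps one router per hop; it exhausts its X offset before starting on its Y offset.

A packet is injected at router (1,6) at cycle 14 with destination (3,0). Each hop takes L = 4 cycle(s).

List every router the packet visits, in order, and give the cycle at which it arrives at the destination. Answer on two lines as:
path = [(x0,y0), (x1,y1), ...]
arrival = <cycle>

path = [(1,6), (2,6), (3,6), (3,5), (3,4), (3,3), (3,2), (3,1), (3,0)]
arrival = 46

[0] x=1 y=6 t=14
[1] x=2 y=6 t=18 →E
[2] x=3 y=6 t=22 →E
[3] x=3 y=5 t=26 →S
[4] x=3 y=4 t=30 →S
[5] x=3 y=3 t=34 →S
[6] x=3 y=2 t=38 →S
[7] x=3 y=1 t=42 →S
[8] x=3 y=0 t=46 →S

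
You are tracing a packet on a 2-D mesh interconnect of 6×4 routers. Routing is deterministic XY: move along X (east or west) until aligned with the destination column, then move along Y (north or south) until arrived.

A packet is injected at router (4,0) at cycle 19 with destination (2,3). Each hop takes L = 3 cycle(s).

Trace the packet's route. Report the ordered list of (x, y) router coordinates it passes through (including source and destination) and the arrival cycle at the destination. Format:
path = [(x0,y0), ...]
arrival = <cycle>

  0. router=(4,0) cycle=19 (inject)
  1. router=(3,0) cycle=22 dir=W
  2. router=(2,0) cycle=25 dir=W
  3. router=(2,1) cycle=28 dir=N
  4. router=(2,2) cycle=31 dir=N
  5. router=(2,3) cycle=34 dir=N

path = [(4,0), (3,0), (2,0), (2,1), (2,2), (2,3)]
arrival = 34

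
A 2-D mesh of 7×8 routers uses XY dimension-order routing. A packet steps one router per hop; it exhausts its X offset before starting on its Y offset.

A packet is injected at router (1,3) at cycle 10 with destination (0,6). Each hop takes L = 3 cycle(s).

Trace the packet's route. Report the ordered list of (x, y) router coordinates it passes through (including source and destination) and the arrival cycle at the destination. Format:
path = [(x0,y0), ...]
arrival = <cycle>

[0] x=1 y=3 t=10
[1] x=0 y=3 t=13 →W
[2] x=0 y=4 t=16 →N
[3] x=0 y=5 t=19 →N
[4] x=0 y=6 t=22 →N

path = [(1,3), (0,3), (0,4), (0,5), (0,6)]
arrival = 22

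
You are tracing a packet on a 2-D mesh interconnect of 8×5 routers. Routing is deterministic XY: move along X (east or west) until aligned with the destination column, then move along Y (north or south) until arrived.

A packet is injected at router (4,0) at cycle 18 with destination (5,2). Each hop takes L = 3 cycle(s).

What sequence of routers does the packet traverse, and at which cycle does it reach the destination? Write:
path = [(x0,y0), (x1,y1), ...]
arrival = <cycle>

path = [(4,0), (5,0), (5,1), (5,2)]
arrival = 27

#0 — 4,0 | c18
#1 — 5,0 | c21 | E
#2 — 5,1 | c24 | N
#3 — 5,2 | c27 | N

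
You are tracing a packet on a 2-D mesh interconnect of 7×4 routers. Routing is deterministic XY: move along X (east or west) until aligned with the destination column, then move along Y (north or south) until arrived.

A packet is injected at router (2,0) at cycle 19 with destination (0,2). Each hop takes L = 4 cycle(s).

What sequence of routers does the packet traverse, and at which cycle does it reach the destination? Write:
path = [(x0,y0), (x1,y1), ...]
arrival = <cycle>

src (2,0)  cyc=19
W→(1,0)  cyc=23
W→(0,0)  cyc=27
N→(0,1)  cyc=31
N→(0,2)  cyc=35

path = [(2,0), (1,0), (0,0), (0,1), (0,2)]
arrival = 35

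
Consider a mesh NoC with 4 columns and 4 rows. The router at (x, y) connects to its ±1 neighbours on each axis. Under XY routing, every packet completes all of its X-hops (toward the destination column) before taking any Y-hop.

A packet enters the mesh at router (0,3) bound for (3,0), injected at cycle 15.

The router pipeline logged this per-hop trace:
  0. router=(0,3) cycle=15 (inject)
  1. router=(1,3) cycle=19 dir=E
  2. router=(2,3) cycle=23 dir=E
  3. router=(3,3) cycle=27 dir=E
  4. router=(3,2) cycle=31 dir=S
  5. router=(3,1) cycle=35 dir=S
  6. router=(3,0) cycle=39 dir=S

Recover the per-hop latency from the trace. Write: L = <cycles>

L = 4

Δcyc across hop 0→1: 19 − 15 = 4.
That increment is L by definition: L = 4.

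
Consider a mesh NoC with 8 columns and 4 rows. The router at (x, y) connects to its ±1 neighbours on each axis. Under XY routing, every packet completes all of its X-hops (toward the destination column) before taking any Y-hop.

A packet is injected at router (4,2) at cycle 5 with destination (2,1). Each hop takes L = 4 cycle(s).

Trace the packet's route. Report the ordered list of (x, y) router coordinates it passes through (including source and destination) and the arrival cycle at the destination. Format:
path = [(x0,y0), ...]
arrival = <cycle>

path = [(4,2), (3,2), (2,2), (2,1)]
arrival = 17

hop 0: (4,2) @ cyc 5
hop 1: (3,2) @ cyc 9  [W]
hop 2: (2,2) @ cyc 13  [W]
hop 3: (2,1) @ cyc 17  [S]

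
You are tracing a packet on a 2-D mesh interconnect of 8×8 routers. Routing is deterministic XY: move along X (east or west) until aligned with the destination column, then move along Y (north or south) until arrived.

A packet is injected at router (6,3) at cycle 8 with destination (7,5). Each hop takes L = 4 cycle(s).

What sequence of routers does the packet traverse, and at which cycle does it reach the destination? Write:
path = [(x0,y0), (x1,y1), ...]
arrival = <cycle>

path = [(6,3), (7,3), (7,4), (7,5)]
arrival = 20

[0] x=6 y=3 t=8
[1] x=7 y=3 t=12 →E
[2] x=7 y=4 t=16 →N
[3] x=7 y=5 t=20 →N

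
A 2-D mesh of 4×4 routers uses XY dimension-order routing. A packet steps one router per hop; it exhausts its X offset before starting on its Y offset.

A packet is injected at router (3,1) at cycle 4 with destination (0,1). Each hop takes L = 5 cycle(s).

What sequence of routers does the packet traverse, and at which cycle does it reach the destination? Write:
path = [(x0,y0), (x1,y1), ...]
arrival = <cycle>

path = [(3,1), (2,1), (1,1), (0,1)]
arrival = 19

hop 0: (3,1) @ cyc 4
hop 1: (2,1) @ cyc 9  [W]
hop 2: (1,1) @ cyc 14  [W]
hop 3: (0,1) @ cyc 19  [W]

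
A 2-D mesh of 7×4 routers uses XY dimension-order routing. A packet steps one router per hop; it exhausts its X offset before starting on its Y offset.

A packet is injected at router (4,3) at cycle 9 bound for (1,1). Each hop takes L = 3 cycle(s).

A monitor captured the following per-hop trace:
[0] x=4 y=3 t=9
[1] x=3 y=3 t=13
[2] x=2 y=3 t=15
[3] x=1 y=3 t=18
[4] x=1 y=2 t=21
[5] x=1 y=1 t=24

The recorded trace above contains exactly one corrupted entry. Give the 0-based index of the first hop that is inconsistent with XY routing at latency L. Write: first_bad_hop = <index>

check 1→ d=(-1,0) cyc+4: BAD: Δcyc=4≠L

first_bad_hop = 1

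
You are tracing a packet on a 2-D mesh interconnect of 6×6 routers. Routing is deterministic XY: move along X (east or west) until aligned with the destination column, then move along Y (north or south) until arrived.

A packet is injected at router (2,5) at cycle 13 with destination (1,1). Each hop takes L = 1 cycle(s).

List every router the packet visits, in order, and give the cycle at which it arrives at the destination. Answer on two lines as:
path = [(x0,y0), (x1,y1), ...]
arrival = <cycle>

path = [(2,5), (1,5), (1,4), (1,3), (1,2), (1,1)]
arrival = 18

[0] x=2 y=5 t=13
[1] x=1 y=5 t=14 →W
[2] x=1 y=4 t=15 →S
[3] x=1 y=3 t=16 →S
[4] x=1 y=2 t=17 →S
[5] x=1 y=1 t=18 →S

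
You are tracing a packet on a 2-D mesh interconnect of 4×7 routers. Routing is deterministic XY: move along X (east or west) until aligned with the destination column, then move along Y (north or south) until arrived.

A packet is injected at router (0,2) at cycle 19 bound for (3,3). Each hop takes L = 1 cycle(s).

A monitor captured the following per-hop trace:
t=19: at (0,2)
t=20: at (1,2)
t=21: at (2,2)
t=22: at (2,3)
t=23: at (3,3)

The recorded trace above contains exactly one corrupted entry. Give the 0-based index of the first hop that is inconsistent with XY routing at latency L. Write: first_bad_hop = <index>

first_bad_hop = 3

hop 1: step (+1,+0), +1 cyc — ok
hop 2: step (+1,+0), +1 cyc — ok
hop 3: step (+0,+1), +1 cyc — BAD: Y-move but x=2≠3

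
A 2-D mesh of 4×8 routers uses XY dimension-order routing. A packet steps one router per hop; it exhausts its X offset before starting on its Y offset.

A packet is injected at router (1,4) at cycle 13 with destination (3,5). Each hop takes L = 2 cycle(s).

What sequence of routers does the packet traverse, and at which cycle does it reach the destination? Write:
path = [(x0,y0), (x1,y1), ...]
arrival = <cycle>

[0] x=1 y=4 t=13
[1] x=2 y=4 t=15 →E
[2] x=3 y=4 t=17 →E
[3] x=3 y=5 t=19 →N

path = [(1,4), (2,4), (3,4), (3,5)]
arrival = 19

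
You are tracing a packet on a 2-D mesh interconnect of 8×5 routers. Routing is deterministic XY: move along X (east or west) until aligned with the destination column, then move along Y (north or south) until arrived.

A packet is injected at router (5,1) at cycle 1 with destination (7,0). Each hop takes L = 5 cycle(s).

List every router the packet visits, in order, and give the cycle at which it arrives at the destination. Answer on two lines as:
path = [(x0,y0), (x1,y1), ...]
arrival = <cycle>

  0. router=(5,1) cycle=1 (inject)
  1. router=(6,1) cycle=6 dir=E
  2. router=(7,1) cycle=11 dir=E
  3. router=(7,0) cycle=16 dir=S

path = [(5,1), (6,1), (7,1), (7,0)]
arrival = 16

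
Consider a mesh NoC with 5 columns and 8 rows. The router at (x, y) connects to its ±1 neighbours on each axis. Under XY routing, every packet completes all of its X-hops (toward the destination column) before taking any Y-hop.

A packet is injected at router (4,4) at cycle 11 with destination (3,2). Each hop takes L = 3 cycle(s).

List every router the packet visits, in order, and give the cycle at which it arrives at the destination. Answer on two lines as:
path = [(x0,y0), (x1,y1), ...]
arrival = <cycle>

hop 0: (4,4) @ cyc 11
hop 1: (3,4) @ cyc 14  [W]
hop 2: (3,3) @ cyc 17  [S]
hop 3: (3,2) @ cyc 20  [S]

path = [(4,4), (3,4), (3,3), (3,2)]
arrival = 20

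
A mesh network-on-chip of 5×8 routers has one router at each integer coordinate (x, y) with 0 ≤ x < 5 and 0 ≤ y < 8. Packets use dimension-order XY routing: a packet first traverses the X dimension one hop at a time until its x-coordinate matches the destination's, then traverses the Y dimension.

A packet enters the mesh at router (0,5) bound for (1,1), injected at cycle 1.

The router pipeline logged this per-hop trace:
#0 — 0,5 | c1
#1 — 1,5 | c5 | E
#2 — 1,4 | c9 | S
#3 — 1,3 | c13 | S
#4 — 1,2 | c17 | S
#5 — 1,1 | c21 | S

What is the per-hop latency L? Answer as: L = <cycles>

From hop 0 (1) to hop 1 (5): +4 cycles.
Each hop adds L, hence L = 4.

L = 4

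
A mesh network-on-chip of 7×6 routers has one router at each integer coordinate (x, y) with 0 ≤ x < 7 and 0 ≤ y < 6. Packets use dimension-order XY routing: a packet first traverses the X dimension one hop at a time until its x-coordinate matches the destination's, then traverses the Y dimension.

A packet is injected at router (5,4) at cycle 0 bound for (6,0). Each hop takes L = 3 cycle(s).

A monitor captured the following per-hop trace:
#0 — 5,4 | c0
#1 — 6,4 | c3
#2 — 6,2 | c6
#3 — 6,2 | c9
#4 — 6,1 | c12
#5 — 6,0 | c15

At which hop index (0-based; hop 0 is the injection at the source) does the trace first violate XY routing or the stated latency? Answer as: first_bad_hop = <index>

hop 1: step (+1,+0), +3 cyc — ok
hop 2: step (+0,-2), +3 cyc — BAD: non-unit step

first_bad_hop = 2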